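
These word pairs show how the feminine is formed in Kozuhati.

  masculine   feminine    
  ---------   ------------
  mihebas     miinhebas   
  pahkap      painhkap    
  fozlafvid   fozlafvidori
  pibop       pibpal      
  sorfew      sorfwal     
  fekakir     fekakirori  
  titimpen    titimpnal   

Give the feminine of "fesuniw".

fesuniwori

pahkap and pibop both end in -p yet inflect differently (painhkap, pibpal), so the final letter is not what conditions the rule; the last vowel is.
"fesuniw" has last vowel 'i'. The stems whose last vowel is 'i' (fekakir → fekakirori, fozlafvid → fozlafvidori) add -ori.
The other patterns: stems whose last vowel is 'a' insert -in- after the first vowel; stems whose last vowel is 'e' or 'o' delete the last vowel and add -al.
So fesuniw → fesuniwori.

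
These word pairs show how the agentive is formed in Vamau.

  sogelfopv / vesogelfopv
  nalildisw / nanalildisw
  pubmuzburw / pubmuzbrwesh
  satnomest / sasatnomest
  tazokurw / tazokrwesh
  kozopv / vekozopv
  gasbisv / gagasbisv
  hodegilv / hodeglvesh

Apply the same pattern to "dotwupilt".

dotwupltesh

gasbisv and kozopv both end in -v yet inflect differently (gagasbisv, vekozopv), so the final letter is not what conditions the rule; the second-to-last letter is.
"dotwupilt" has second-to-last letter 'l'. The one such stem in the data (hodegilv → hodeglvesh) deletes the last vowel and adds -esh (as do tazokurw, pubmuzburw), so the same rule applies.
The other patterns: stems whose second-to-last letter is 's' repeat the first consonant+vowel as a prefix; stems whose second-to-last letter is 'p' add the prefix ve-.
So dotwupilt → dotwupltesh.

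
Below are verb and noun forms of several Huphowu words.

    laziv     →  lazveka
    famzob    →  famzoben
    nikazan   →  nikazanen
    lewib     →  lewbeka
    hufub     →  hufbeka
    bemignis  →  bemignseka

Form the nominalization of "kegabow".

"kegabow" has last vowel 'o'. The one such stem in the data (famzob → famzoben) adds -en, so the same rule applies.
The other pattern: stems whose last vowel is 'i' or 'u' delete the last vowel and add -eka.
So kegabow → kegabowen.

kegabowen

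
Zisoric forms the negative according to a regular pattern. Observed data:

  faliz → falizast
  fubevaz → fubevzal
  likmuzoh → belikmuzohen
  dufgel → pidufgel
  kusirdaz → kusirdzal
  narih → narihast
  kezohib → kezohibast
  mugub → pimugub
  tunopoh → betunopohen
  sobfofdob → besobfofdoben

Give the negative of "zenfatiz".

"zenfatiz" has last vowel 'i'. The stems whose last vowel is 'i' (faliz → falizast, narih → narihast, kezohib → kezohibast) add -ast.
So zenfatiz → zenfatizast.

zenfatizast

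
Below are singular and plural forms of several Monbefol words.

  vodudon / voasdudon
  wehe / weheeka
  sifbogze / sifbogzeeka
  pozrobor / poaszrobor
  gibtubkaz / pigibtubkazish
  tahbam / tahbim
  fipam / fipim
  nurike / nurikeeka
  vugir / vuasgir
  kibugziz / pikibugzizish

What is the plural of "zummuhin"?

zuasmmuhin

tahbam and gibtubkaz both have last vowel 'a' yet inflect differently (tahbim, pigibtubkazish), so the last vowel is not what conditions the rule; the final letter is.
"zummuhin" ends in -n. The one such stem in the data (vodudon → voasdudon) inserts -as- after the first vowel (as do vugir, pozrobor), so the same rule applies.
The other patterns: stems ending in -m change the last vowel to 'i'; stems ending in -e add -eka; stems ending in -z add pi- … -ish around the stem.
So zummuhin → zuasmmuhin.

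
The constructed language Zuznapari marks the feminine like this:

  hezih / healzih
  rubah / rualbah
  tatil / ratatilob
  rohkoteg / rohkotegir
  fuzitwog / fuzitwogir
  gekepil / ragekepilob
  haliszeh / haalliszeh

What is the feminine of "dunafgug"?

rohkoteg and haliszeh both have last vowel 'e' yet inflect differently (rohkotegir, haalliszeh), so the last vowel is not what conditions the rule; the final letter is.
"dunafgug" ends in -g. The stems ending in -g (fuzitwog → fuzitwogir, rohkoteg → rohkotegir) add -ir.
So dunafgug → dunafgugir.

dunafgugir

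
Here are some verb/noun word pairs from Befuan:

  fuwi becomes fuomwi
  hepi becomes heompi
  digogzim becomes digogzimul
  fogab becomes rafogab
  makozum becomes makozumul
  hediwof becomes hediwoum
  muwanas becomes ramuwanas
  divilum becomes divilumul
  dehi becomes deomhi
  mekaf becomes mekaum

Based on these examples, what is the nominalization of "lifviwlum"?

digogzim and hepi both have last vowel 'i' yet inflect differently (digogzimul, heompi), so the last vowel is not what conditions the rule; the final letter is.
"lifviwlum" ends in -m. The stems ending in -m (digogzim → digogzimul, divilum → divilumul, makozum → makozumul) add -ul.
The other patterns: stems ending in -f drop the final letter and add -um; stems ending in -i insert -om- after the first vowel; stems ending in -b or -s add the prefix ra-.
So lifviwlum → lifviwlumul.

lifviwlumul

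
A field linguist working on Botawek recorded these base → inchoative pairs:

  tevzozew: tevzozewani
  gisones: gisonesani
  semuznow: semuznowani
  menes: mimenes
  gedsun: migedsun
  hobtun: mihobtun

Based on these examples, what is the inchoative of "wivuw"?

miwivuw

"wivuw" has 2 vowels. The stems with 2 vowels (menes → mimenes, gedsun → migedsun, hobtun → mihobtun) add the prefix mi-.
The other pattern: stems with 3 vowels add -ani.
So wivuw → miwivuw.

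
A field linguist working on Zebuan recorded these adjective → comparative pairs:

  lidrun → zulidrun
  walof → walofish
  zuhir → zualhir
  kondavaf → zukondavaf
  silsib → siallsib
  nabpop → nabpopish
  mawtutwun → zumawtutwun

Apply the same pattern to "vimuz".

kondavaf and walof both end in -f yet inflect differently (zukondavaf, walofish), so the final letter is not what conditions the rule; the last vowel is.
"vimuz" has last vowel 'u'. The stems whose last vowel is 'u' (lidrun → zulidrun, mawtutwun → zumawtutwun) add the prefix zu-.
The other patterns: stems whose last vowel is 'o' add -ish; stems whose last vowel is 'i' insert -al- after the first vowel.
So vimuz → zuvimuz.

zuvimuz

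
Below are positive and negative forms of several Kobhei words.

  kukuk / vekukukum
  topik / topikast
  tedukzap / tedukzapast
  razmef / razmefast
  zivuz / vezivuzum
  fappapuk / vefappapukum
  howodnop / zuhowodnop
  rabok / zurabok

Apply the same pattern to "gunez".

kukuk and rabok both end in -k yet inflect differently (vekukukum, zurabok), so the final letter is not what conditions the rule; the last vowel is.
"gunez" has last vowel 'e'. The one such stem in the data (razmef → razmefast) adds -ast, so the same rule applies.
The other patterns: stems whose last vowel is 'u' add ve- … -um around the stem; stems whose last vowel is 'o' add the prefix zu-.
So gunez → gunezast.

gunezast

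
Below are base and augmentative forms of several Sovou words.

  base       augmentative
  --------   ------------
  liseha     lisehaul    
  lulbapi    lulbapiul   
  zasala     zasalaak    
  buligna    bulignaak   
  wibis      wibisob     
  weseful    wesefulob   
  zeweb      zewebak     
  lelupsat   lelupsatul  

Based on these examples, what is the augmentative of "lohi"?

"lohi" begins with l-. The stems beginning with l- (lulbapi → lulbapiul, liseha → lisehaul, lelupsat → lelupsatul) add -ul.
So lohi → lohiul.

lohiul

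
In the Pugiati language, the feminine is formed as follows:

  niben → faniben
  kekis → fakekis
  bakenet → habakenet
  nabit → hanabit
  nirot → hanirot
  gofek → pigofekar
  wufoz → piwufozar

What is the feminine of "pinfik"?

"pinfik" ends in -k. The one such stem in the data (gofek → pigofekar) adds pi- … -ar around the stem, so the same rule applies.
So pinfik → pipinfikar.

pipinfikar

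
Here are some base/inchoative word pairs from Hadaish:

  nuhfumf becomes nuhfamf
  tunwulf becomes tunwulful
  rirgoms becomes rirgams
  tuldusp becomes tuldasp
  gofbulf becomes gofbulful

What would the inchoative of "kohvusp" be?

"kohvusp" has second-to-last letter 's'. The one such stem in the data (tuldusp → tuldasp) changes the last vowel to 'a' (as do nuhfumf, rirgoms), so the same rule applies.
The other pattern: stems whose second-to-last letter is 'l' add -ul.
So kohvusp → kohvasp.

kohvasp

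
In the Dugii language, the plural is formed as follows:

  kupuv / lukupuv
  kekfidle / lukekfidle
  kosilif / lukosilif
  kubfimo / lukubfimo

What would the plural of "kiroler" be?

Every pair shown (kupuv → lukupuv, kekfidle → lukekfidle, kosilif → lukosilif, …) follows the same rule: add the prefix lu-.
So kiroler → lukiroler.

lukiroler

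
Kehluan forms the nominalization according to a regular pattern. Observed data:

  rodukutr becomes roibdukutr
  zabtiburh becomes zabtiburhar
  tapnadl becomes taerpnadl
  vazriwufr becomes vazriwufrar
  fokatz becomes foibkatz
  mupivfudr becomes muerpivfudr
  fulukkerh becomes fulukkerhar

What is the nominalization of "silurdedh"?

"silurdedh" has second-to-last letter 'd'. The stems whose second-to-last letter is 'd' (mupivfudr → muerpivfudr, tapnadl → taerpnadl) insert -er- after the first vowel.
So silurdedh → sierlurdedh.

sierlurdedh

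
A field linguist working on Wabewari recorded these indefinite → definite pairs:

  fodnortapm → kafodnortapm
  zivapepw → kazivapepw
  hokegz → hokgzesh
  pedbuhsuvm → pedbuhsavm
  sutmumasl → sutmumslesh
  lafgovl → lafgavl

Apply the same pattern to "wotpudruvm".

fodnortapm and pedbuhsuvm both end in -m yet inflect differently (kafodnortapm, pedbuhsavm), so the final letter is not what conditions the rule; the second-to-last letter is.
"wotpudruvm" has second-to-last letter 'v'. The stems whose second-to-last letter is 'v' (pedbuhsuvm → pedbuhsavm, lafgovl → lafgavl) change the last vowel to 'a'.
The other patterns: stems whose second-to-last letter is 'p' add the prefix ka-; stems whose second-to-last letter is 'g' or 's' delete the last vowel and add -esh.
So wotpudruvm → wotpudravm.

wotpudravm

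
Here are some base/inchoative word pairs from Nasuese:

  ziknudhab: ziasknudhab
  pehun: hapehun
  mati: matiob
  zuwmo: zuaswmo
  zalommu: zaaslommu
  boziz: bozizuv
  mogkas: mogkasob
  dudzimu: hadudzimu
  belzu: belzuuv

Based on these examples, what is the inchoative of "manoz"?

manozob

"manoz" begins with m-. The stems beginning with m- (mogkas → mogkasob, mati → matiob) add -ob.
The other patterns: stems beginning with b- add -uv; stems beginning with z- insert -as- after the first vowel; stems beginning with d- or p- add the prefix ha-.
So manoz → manozob.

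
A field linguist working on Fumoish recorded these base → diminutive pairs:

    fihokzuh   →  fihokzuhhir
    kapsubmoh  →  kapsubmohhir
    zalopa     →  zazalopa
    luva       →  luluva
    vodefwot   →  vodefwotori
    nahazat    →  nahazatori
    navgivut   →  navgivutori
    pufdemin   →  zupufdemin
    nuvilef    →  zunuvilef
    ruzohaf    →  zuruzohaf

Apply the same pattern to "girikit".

kapsubmoh and vodefwot both have last vowel 'o' yet inflect differently (kapsubmohhir, vodefwotori), so the last vowel is not what conditions the rule; the final letter is.
"girikit" ends in -t. The stems ending in -t (vodefwot → vodefwotori, nahazat → nahazatori, navgivut → navgivutori) add -ori.
The other patterns: stems ending in -h double the final consonant and add -ir; stems ending in -a repeat the first consonant+vowel as a prefix; stems ending in -f or -n add the prefix zu-.
So girikit → girikitori.

girikitori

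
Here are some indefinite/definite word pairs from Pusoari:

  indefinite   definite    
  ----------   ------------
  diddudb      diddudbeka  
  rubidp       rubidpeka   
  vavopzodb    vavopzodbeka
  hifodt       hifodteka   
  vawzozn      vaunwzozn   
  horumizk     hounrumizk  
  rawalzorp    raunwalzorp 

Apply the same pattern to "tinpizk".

"tinpizk" has second-to-last letter 'z'. The stems whose second-to-last letter is 'z' (vawzozn → vaunwzozn, horumizk → hounrumizk) insert -un- after the first vowel.
The other pattern: stems whose second-to-last letter is 'd' add -eka.
So tinpizk → tiunnpizk.

tiunnpizk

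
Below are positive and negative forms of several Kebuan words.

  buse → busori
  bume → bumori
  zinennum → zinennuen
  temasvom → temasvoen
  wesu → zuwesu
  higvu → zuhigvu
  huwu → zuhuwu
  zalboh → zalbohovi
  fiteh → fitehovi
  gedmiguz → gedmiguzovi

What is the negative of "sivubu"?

zusivubu

zinennum and wesu both have last vowel 'u' yet inflect differently (zinennuen, zuwesu), so the last vowel is not what conditions the rule; the final letter is.
"sivubu" ends in -u. The stems ending in -u (wesu → zuwesu, higvu → zuhigvu, huwu → zuhuwu) add the prefix zu-.
So sivubu → zusivubu.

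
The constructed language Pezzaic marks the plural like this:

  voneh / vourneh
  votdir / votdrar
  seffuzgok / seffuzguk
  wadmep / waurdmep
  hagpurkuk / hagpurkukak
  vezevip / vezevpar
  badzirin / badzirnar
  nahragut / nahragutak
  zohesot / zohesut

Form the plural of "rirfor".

wadmep and vezevip both end in -p yet inflect differently (waurdmep, vezevpar), so the final letter is not what conditions the rule; the last vowel is.
"rirfor" has last vowel 'o'. The stems whose last vowel is 'o' (zohesot → zohesut, seffuzgok → seffuzguk) change the last vowel to 'u'.
So rirfor → rirfur.

rirfur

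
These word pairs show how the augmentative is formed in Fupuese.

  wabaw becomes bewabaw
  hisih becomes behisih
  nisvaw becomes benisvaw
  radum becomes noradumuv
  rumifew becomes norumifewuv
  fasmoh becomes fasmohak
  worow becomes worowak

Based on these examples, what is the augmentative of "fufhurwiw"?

befufhurwiw

wabaw and rumifew both end in -w yet inflect differently (bewabaw, norumifewuv), so the final letter is not what conditions the rule; the last vowel is.
"fufhurwiw" has last vowel 'i'. The one such stem in the data (hisih → behisih) adds the prefix be-, so the same rule applies.
So fufhurwiw → befufhurwiw.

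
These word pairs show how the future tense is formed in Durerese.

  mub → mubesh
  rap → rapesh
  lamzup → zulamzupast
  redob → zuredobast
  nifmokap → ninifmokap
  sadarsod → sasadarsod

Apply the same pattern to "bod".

rap and lamzup both end in -p yet inflect differently (rapesh, zulamzupast), so the final letter is not what conditions the rule; the number of vowels is.
"bod" has 1 vowel. The stems with 1 vowel (mub → mubesh, rap → rapesh) add -esh.
The other patterns: stems with 2 vowels add zu- … -ast around the stem; stems with 3 vowels repeat the first consonant+vowel as a prefix.
So bod → bodesh.

bodesh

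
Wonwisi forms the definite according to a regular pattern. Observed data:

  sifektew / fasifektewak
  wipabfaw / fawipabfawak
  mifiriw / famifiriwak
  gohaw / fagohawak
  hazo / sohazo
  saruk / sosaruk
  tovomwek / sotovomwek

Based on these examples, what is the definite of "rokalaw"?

sifektew and tovomwek both have last vowel 'e' yet inflect differently (fasifektewak, sotovomwek), so the last vowel is not what conditions the rule; the final letter is.
"rokalaw" ends in -w. The stems ending in -w (sifektew → fasifektewak, wipabfaw → fawipabfawak, mifiriw → famifiriwak) add fa- … -ak around the stem.
The other pattern: stems ending in -k or -o add the prefix so-.
So rokalaw → farokalawak.

farokalawak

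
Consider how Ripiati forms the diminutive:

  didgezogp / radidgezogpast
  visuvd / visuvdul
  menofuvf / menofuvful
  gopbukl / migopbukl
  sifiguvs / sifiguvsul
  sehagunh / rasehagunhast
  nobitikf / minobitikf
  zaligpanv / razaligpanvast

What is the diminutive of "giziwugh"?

ragiziwughast

nobitikf and menofuvf both end in -f yet inflect differently (minobitikf, menofuvful), so the final letter is not what conditions the rule; the second-to-last letter is.
"giziwugh" has second-to-last letter 'g'. The one such stem in the data (didgezogp → radidgezogpast) adds ra- … -ast around the stem, so the same rule applies.
The other patterns: stems whose second-to-last letter is 'k' add the prefix mi-; stems whose second-to-last letter is 'v' add -ul.
So giziwugh → ragiziwughast.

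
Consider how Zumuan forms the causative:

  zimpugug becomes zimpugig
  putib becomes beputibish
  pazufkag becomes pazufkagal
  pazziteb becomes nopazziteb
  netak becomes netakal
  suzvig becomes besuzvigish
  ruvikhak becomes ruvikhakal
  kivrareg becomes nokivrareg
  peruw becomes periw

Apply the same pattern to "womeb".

zimpugug and kivrareg both end in -g yet inflect differently (zimpugig, nokivrareg), so the final letter is not what conditions the rule; the last vowel is.
"womeb" has last vowel 'e'. The stems whose last vowel is 'e' (pazziteb → nopazziteb, kivrareg → nokivrareg) add the prefix no-.
The other patterns: stems whose last vowel is 'u' change the last vowel to 'i'; stems whose last vowel is 'a' add -al; stems whose last vowel is 'i' add be- … -ish around the stem.
So womeb → nowomeb.

nowomeb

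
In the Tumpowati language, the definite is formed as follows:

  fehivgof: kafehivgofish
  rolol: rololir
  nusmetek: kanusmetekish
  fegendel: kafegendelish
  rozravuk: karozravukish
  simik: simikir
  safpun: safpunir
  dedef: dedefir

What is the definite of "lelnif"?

lelnifir

"lelnif" has 2 vowels. The stems with 2 vowels (rolol → rololir, simik → simikir, dedef → dedefir) add -ir.
So lelnif → lelnifir.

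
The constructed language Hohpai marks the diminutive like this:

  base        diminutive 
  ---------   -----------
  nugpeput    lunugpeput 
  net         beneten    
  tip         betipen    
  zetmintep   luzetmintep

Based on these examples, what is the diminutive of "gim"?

net and nugpeput both end in -t yet inflect differently (beneten, lunugpeput), so the final letter is not what conditions the rule; the number of vowels is.
"gim" has 1 vowel. The stems with 1 vowel (tip → betipen, net → beneten) add be- … -en around the stem.
The other pattern: stems with 3 vowels add the prefix lu-.
So gim → begimen.

begimen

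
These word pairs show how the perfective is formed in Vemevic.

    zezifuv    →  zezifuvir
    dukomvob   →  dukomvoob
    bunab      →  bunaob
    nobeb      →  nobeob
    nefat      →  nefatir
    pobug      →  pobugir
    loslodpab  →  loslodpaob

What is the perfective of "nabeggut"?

nabeggutir

bunab and nefat both have last vowel 'a' yet inflect differently (bunaob, nefatir), so the last vowel is not what conditions the rule; the final letter is.
"nabeggut" ends in -t. The one such stem in the data (nefat → nefatir) adds -ir, so the same rule applies.
The other pattern: stems ending in -b drop the final letter and add -ob.
So nabeggut → nabeggutir.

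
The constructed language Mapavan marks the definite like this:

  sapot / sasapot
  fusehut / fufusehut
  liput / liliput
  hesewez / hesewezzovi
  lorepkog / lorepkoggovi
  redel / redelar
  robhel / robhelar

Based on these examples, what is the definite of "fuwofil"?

fuwofilar

"fuwofil" ends in -l. The stems ending in -l (redel → redelar, robhel → robhelar) add -ar.
So fuwofil → fuwofilar.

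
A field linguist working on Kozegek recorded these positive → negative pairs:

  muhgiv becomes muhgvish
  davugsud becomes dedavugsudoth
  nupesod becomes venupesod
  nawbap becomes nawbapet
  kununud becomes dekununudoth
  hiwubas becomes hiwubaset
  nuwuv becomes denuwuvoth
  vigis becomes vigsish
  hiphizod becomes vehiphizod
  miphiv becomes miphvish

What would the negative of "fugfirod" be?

miphiv and nuwuv both end in -v yet inflect differently (miphvish, denuwuvoth), so the final letter is not what conditions the rule; the last vowel is.
"fugfirod" has last vowel 'o'. The stems whose last vowel is 'o' (nupesod → venupesod, hiphizod → vehiphizod) add the prefix ve-.
The other patterns: stems whose last vowel is 'i' delete the last vowel and add -ish; stems whose last vowel is 'u' add de- … -oth around the stem; stems whose last vowel is 'a' add -et.
So fugfirod → vefugfirod.

vefugfirod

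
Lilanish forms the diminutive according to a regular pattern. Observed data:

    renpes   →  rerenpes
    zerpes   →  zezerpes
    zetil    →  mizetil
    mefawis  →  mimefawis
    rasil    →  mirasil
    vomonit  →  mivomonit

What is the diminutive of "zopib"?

mizopib

zerpes and mefawis both end in -s yet inflect differently (zezerpes, mimefawis), so the final letter is not what conditions the rule; the last vowel is.
"zopib" has last vowel 'i'. The stems whose last vowel is 'i' (mefawis → mimefawis, vomonit → mivomonit, rasil → mirasil) add the prefix mi-.
The other pattern: stems whose last vowel is 'e' repeat the first consonant+vowel as a prefix.
So zopib → mizopib.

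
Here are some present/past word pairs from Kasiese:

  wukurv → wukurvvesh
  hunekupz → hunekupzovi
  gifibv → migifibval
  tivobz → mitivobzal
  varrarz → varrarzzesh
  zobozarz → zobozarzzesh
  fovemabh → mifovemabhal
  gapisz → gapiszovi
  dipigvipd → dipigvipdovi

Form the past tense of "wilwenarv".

wilwenarvvesh

"wilwenarv" has second-to-last letter 'r'. The stems whose second-to-last letter is 'r' (varrarz → varrarzzesh, wukurv → wukurvvesh, zobozarz → zobozarzzesh) double the final consonant and add -esh.
The other patterns: stems whose second-to-last letter is 'b' add mi- … -al around the stem; stems whose second-to-last letter is 'p' or 's' add -ovi.
So wilwenarv → wilwenarvvesh.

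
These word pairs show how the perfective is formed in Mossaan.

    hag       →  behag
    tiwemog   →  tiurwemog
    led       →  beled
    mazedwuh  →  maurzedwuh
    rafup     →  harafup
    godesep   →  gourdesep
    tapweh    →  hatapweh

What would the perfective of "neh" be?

beneh

hag and tiwemog both end in -g yet inflect differently (behag, tiurwemog), so the final letter is not what conditions the rule; the number of vowels is.
"neh" has 1 vowel. The stems with 1 vowel (led → beled, hag → behag) add the prefix be-.
The other patterns: stems with 2 vowels add the prefix ha-; stems with 3 vowels insert -ur- after the first vowel.
So neh → beneh.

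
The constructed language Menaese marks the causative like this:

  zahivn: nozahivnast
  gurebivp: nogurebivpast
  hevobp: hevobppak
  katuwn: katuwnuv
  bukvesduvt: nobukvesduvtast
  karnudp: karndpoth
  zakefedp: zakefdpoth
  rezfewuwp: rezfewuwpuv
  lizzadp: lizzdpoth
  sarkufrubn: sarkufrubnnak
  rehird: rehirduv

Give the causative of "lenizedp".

"lenizedp" has second-to-last letter 'd'. The stems whose second-to-last letter is 'd' (lizzadp → lizzdpoth, karnudp → karndpoth, zakefedp → zakefdpoth) delete the last vowel and add -oth.
The other patterns: stems whose second-to-last letter is 'r' or 'w' add -uv; stems whose second-to-last letter is 'v' add no- … -ast around the stem; stems whose second-to-last letter is 'b' double the final consonant and add -ak.
So lenizedp → lenizdpoth.

lenizdpoth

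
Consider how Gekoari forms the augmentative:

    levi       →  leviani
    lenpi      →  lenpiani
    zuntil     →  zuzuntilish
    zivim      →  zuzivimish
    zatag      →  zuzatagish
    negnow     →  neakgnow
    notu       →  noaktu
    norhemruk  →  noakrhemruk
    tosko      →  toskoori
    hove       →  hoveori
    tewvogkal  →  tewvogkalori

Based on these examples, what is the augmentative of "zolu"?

zuzoluish

zuntil and tewvogkal both end in -l yet inflect differently (zuzuntilish, tewvogkalori), so the final letter is not what conditions the rule; the first letter is.
"zolu" begins with z-. The stems beginning with z- (zuntil → zuzuntilish, zivim → zuzivimish, zatag → zuzatagish) add zu- … -ish around the stem.
So zolu → zuzoluish.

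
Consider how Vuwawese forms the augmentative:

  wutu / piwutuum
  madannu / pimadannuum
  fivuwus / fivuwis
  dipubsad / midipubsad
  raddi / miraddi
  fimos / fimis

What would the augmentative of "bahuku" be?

pibahukuum

"bahuku" ends in -u. The stems ending in -u (madannu → pimadannuum, wutu → piwutuum) add pi- … -um around the stem.
The other patterns: stems ending in -s change the last vowel to 'i'; stems ending in -d or -i add the prefix mi-.
So bahuku → pibahukuum.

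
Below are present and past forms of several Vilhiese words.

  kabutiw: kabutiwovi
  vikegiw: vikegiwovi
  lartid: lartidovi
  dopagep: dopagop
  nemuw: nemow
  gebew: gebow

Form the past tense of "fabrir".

fabrirovi

kabutiw and nemuw both end in -w yet inflect differently (kabutiwovi, nemow), so the final letter is not what conditions the rule; the last vowel is.
"fabrir" has last vowel 'i'. The stems whose last vowel is 'i' (kabutiw → kabutiwovi, vikegiw → vikegiwovi, lartid → lartidovi) add -ovi.
The other pattern: stems whose last vowel is 'e' or 'u' change the last vowel to 'o'.
So fabrir → fabrirovi.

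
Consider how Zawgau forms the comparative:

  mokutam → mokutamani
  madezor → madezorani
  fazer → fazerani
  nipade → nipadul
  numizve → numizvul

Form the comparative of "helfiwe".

helfiwul

"helfiwe" ends in -e. The stems ending in -e (nipade → nipadul, numizve → numizvul) drop the final letter and add -ul.
The other pattern: stems ending in -m or -r add -ani.
So helfiwe → helfiwul.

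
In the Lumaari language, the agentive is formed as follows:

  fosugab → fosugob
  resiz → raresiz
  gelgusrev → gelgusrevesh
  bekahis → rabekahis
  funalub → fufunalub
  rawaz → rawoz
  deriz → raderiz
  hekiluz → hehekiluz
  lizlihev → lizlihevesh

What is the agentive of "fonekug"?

"fonekug" has last vowel 'u'. The stems whose last vowel is 'u' (funalub → fufunalub, hekiluz → hehekiluz) repeat the first consonant+vowel as a prefix.
The other patterns: stems whose last vowel is 'a' change the last vowel to 'o'; stems whose last vowel is 'e' add -esh; stems whose last vowel is 'i' add the prefix ra-.
So fonekug → fofonekug.

fofonekug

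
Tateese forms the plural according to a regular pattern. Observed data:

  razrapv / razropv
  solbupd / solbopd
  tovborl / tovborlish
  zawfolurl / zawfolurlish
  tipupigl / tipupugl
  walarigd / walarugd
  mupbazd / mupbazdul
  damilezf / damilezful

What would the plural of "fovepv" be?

tovborl and tipupigl both end in -l yet inflect differently (tovborlish, tipupugl), so the final letter is not what conditions the rule; the second-to-last letter is.
"fovepv" has second-to-last letter 'p'. The stems whose second-to-last letter is 'p' (razrapv → razropv, solbupd → solbopd) change the last vowel to 'o'.
So fovepv → fovopv.

fovopv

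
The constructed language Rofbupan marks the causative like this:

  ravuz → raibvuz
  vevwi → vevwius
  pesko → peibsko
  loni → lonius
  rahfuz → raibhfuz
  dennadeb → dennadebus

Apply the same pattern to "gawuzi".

gawuzius

ravuz and vevwi both have 2 vowels yet inflect differently (raibvuz, vevwius), so the number of vowels is not what conditions the rule; the final letter is.
"gawuzi" ends in -i. The stems ending in -i (vevwi → vevwius, loni → lonius) add -us.
The other pattern: stems ending in -o or -z insert -ib- after the first vowel.
So gawuzi → gawuzius.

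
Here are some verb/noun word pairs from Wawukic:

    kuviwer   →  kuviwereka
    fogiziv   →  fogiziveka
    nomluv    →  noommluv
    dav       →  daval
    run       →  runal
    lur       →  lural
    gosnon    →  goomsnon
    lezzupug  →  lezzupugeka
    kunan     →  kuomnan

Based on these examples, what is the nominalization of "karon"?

dav and nomluv both end in -v yet inflect differently (daval, noommluv), so the final letter is not what conditions the rule; the number of vowels is.
"karon" has 2 vowels. The stems with 2 vowels (nomluv → noommluv, kunan → kuomnan, gosnon → goomsnon) insert -om- after the first vowel.
So karon → kaomron.

kaomron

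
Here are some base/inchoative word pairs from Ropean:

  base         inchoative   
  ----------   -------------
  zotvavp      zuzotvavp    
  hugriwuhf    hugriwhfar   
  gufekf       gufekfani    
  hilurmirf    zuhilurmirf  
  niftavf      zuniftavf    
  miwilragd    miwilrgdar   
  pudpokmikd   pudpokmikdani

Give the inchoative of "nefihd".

"nefihd" has second-to-last letter 'h'. The one such stem in the data (hugriwuhf → hugriwhfar) deletes the last vowel and adds -ar (as does miwilragd), so the same rule applies.
The other patterns: stems whose second-to-last letter is 'r' or 'v' add the prefix zu-; stems whose second-to-last letter is 'k' add -ani.
So nefihd → nefhdar.

nefhdar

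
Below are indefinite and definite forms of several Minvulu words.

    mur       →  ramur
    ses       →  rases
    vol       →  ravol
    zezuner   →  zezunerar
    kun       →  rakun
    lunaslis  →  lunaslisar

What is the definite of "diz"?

zezuner and mur both end in -r yet inflect differently (zezunerar, ramur), so the final letter is not what conditions the rule; the number of vowels is.
"diz" has 1 vowel. The stems with 1 vowel (kun → rakun, mur → ramur, vol → ravol) add the prefix ra-.
The other pattern: stems with 3 vowels add -ar.
So diz → radiz.

radiz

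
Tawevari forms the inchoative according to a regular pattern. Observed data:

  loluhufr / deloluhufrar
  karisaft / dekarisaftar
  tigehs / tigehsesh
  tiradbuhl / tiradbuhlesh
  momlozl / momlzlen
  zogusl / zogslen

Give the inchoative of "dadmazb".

dadmzben

"dadmazb" has second-to-last letter 'z'. The one such stem in the data (momlozl → momlzlen) deletes the last vowel and adds -en (as does zogusl), so the same rule applies.
The other patterns: stems whose second-to-last letter is 'f' add de- … -ar around the stem; stems whose second-to-last letter is 'h' add -esh.
So dadmazb → dadmzben.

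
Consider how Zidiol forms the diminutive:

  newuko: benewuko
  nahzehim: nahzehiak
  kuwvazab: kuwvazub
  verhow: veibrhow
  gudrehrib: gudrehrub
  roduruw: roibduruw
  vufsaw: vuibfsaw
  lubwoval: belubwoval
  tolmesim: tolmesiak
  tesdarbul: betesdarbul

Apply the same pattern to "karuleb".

gudrehrib and nahzehim both have last vowel 'i' yet inflect differently (gudrehrub, nahzehiak), so the last vowel is not what conditions the rule; the final letter is.
"karuleb" ends in -b. The stems ending in -b (kuwvazab → kuwvazub, gudrehrib → gudrehrub) change the last vowel to 'u'.
The other patterns: stems ending in -m drop the final letter and add -ak; stems ending in -w insert -ib- after the first vowel; stems ending in -l or -o add the prefix be-.
So karuleb → karulub.

karulub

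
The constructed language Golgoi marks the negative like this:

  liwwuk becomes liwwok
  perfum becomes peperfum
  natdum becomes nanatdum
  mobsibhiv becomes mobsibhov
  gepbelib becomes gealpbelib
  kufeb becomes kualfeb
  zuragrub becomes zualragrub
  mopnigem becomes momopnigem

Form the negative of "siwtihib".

zuragrub and natdum both have last vowel 'u' yet inflect differently (zualragrub, nanatdum), so the last vowel is not what conditions the rule; the final letter is.
"siwtihib" ends in -b. The stems ending in -b (gepbelib → gealpbelib, kufeb → kualfeb, zuragrub → zualragrub) insert -al- after the first vowel.
The other patterns: stems ending in -m repeat the first consonant+vowel as a prefix; stems ending in -k or -v change the last vowel to 'o'.
So siwtihib → sialwtihib.

sialwtihib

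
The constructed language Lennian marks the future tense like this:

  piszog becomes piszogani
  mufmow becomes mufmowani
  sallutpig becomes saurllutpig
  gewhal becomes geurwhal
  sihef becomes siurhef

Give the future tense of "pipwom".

"pipwom" has last vowel 'o'. The stems whose last vowel is 'o' (piszog → piszogani, mufmow → mufmowani) add -ani.
So pipwom → pipwomani.

pipwomani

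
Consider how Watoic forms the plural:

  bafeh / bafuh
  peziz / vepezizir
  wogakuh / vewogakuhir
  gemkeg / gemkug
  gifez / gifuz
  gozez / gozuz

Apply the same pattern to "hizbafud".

gozez and peziz both end in -z yet inflect differently (gozuz, vepezizir), so the final letter is not what conditions the rule; the last vowel is.
"hizbafud" has last vowel 'u'. The one such stem in the data (wogakuh → vewogakuhir) adds ve- … -ir around the stem, so the same rule applies.
So hizbafud → vehizbafudir.

vehizbafudir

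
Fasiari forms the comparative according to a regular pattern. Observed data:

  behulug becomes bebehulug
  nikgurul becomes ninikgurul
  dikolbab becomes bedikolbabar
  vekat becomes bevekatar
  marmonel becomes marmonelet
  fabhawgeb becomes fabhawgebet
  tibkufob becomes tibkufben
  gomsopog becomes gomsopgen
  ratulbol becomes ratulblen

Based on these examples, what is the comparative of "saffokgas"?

nikgurul and marmonel both end in -l yet inflect differently (ninikgurul, marmonelet), so the final letter is not what conditions the rule; the last vowel is.
"saffokgas" has last vowel 'a'. The stems whose last vowel is 'a' (dikolbab → bedikolbabar, vekat → bevekatar) add be- … -ar around the stem.
So saffokgas → besaffokgasar.

besaffokgasar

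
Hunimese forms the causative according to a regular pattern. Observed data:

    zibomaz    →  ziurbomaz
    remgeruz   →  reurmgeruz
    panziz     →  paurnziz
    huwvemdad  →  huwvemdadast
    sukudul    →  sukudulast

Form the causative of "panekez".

"panekez" ends in -z. The stems ending in -z (zibomaz → ziurbomaz, remgeruz → reurmgeruz, panziz → paurnziz) insert -ur- after the first vowel.
The other pattern: stems ending in -d or -l add -ast.
So panekez → paurnekez.

paurnekez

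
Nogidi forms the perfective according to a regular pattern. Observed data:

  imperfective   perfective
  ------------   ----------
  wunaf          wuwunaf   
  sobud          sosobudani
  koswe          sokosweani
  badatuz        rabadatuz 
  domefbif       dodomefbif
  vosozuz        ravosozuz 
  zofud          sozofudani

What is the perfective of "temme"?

sotemmeani

badatuz and zofud both have last vowel 'u' yet inflect differently (rabadatuz, sozofudani), so the last vowel is not what conditions the rule; the final letter is.
"temme" ends in -e. The one such stem in the data (koswe → sokosweani) adds so- … -ani around the stem, so the same rule applies.
The other patterns: stems ending in -z add the prefix ra-; stems ending in -f repeat the first consonant+vowel as a prefix.
So temme → sotemmeani.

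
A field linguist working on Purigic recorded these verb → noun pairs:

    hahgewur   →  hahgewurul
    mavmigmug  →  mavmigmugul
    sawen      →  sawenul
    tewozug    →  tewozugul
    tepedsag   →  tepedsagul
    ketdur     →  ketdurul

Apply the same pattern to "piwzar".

piwzarul

Every pair shown (hahgewur → hahgewurul, mavmigmug → mavmigmugul, sawen → sawenul, …) follows the same rule: add -ul.
So piwzar → piwzarul.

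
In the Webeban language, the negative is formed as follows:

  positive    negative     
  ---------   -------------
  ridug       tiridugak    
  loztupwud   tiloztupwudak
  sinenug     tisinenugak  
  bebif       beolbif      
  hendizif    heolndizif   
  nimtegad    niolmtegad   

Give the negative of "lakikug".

tilakikugak

"lakikug" has last vowel 'u'. The stems whose last vowel is 'u' (ridug → tiridugak, loztupwud → tiloztupwudak, sinenug → tisinenugak) add ti- … -ak around the stem.
So lakikug → tilakikugak.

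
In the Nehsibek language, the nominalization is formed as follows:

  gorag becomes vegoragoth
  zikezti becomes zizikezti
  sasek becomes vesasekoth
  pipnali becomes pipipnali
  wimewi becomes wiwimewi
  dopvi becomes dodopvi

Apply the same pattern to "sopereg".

vesoperegoth

"sopereg" ends in -g. The one such stem in the data (gorag → vegoragoth) adds ve- … -oth around the stem, so the same rule applies.
So sopereg → vesoperegoth.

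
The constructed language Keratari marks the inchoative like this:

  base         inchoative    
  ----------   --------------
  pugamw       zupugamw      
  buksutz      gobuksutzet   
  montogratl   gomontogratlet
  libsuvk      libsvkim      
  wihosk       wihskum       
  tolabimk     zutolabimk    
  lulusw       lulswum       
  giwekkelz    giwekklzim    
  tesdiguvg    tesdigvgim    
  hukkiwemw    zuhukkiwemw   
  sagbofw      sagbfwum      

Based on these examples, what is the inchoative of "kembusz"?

kembszum

"kembusz" has second-to-last letter 's'. The stems whose second-to-last letter is 's' (lulusw → lulswum, wihosk → wihskum) delete the last vowel and add -um.
The other patterns: stems whose second-to-last letter is 'm' add the prefix zu-; stems whose second-to-last letter is 'l' or 'v' delete the last vowel and add -im; stems whose second-to-last letter is 't' add go- … -et around the stem.
So kembusz → kembszum.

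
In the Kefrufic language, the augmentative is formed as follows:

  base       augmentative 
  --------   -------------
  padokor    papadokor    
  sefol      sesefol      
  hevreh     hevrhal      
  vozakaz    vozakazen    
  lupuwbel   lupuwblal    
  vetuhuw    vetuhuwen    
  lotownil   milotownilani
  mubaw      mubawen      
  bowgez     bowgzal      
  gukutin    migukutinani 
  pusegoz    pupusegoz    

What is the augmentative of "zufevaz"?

zufevazen

lupuwbel and lotownil both end in -l yet inflect differently (lupuwblal, milotownilani), so the final letter is not what conditions the rule; the last vowel is.
"zufevaz" has last vowel 'a'. The stems whose last vowel is 'a' (mubaw → mubawen, vozakaz → vozakazen) add -en.
The other patterns: stems whose last vowel is 'e' delete the last vowel and add -al; stems whose last vowel is 'i' add mi- … -ani around the stem; stems whose last vowel is 'o' repeat the first consonant+vowel as a prefix.
So zufevaz → zufevazen.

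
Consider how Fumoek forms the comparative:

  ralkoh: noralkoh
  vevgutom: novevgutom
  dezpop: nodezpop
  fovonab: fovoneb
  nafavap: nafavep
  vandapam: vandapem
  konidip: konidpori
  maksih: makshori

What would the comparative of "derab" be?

dereb

dezpop and nafavap both end in -p yet inflect differently (nodezpop, nafavep), so the final letter is not what conditions the rule; the last vowel is.
"derab" has last vowel 'a'. The stems whose last vowel is 'a' (fovonab → fovoneb, nafavap → nafavep, vandapam → vandapem) change the last vowel to 'e'.
So derab → dereb.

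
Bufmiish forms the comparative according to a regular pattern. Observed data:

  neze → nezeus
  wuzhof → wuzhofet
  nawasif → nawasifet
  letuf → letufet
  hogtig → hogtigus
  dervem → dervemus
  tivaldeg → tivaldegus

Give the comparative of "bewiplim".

bewiplimus

nawasif and hogtig both have last vowel 'i' yet inflect differently (nawasifet, hogtigus), so the last vowel is not what conditions the rule; the final letter is.
"bewiplim" ends in -m. The one such stem in the data (dervem → dervemus) adds -us, so the same rule applies.
The other pattern: stems ending in -f add -et.
So bewiplim → bewiplimus.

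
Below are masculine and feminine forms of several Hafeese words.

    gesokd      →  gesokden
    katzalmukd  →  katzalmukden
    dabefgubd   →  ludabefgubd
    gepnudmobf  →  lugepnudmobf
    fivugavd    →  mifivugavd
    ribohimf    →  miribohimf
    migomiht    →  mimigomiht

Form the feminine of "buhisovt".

mibuhisovt

"buhisovt" has second-to-last letter 'v'. The one such stem in the data (fivugavd → mifivugavd) adds the prefix mi-, so the same rule applies.
So buhisovt → mibuhisovt.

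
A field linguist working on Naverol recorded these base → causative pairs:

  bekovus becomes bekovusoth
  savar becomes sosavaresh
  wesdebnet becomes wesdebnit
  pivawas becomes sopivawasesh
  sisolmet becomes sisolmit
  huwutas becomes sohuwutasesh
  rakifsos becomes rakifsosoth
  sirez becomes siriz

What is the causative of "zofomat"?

sozofomatesh

huwutas and bekovus both end in -s yet inflect differently (sohuwutasesh, bekovusoth), so the final letter is not what conditions the rule; the last vowel is.
"zofomat" has last vowel 'a'. The stems whose last vowel is 'a' (huwutas → sohuwutasesh, pivawas → sopivawasesh, savar → sosavaresh) add so- … -esh around the stem.
The other patterns: stems whose last vowel is 'e' change the last vowel to 'i'; stems whose last vowel is 'o' or 'u' add -oth.
So zofomat → sozofomatesh.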